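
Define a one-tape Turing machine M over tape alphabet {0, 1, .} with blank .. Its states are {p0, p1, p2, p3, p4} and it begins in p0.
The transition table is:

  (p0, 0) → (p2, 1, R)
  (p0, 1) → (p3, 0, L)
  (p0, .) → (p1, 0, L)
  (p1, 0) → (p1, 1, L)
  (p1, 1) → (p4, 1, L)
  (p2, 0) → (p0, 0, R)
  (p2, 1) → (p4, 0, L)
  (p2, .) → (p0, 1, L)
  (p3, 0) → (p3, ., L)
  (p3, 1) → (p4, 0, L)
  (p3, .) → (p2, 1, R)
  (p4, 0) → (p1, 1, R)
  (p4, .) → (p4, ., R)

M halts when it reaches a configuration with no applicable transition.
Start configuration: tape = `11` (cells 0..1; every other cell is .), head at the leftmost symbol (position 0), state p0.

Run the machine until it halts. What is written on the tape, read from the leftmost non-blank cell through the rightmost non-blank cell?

1.0

state=p0 head=0 tape=..[1]1   (p0,1)→(p3,0,L)
state=p3 head=-1 tape=.[.]01   (p3,.)→(p2,1,R)
state=p2 head=0 tape=.1[0]1   (p2,0)→(p0,0,R)
state=p0 head=1 tape=.10[1]   (p0,1)→(p3,0,L)
state=p3 head=0 tape=.1[0]0   (p3,0)→(p3,.,L)
state=p3 head=-1 tape=.[1].0   (p3,1)→(p4,0,L)
state=p4 head=-2 tape=[.]0.0   (p4,.)→(p4,.,R)
state=p4 head=-1 tape=.[0].0   (p4,0)→(p1,1,R)
state=p1 head=0 tape=.1[.]0
The non-blank tape span at halt is 1.0.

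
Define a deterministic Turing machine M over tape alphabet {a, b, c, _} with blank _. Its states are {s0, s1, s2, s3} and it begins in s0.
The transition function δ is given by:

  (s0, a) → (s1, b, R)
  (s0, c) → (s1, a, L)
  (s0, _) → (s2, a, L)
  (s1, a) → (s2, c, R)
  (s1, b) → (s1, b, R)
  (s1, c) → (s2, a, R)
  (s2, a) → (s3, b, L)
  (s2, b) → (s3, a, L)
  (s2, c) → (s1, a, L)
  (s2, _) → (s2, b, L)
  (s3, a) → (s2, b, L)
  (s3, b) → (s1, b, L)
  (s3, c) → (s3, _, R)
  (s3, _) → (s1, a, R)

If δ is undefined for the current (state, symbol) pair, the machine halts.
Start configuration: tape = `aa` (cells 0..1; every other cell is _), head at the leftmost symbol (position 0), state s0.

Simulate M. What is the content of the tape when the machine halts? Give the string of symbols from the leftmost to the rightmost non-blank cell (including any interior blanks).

s0 | __[a]a__   read a → write b, move R, go to s1
s1 | __b[a]__   read a → write c, move R, go to s2
s2 | __bc[_]_   read _ → write b, move L, go to s2
s2 | __b[c]b_   read c → write a, move L, go to s1
s1 | __[b]ab_   read b → write b, move R, go to s1
s1 | __b[a]b_   read a → write c, move R, go to s2
s2 | __bc[b]_   read b → write a, move L, go to s3
s3 | __b[c]a_   read c → write _, move R, go to s3
s3 | __b_[a]_   read a → write b, move L, go to s2
s2 | __b[_]b_   read _ → write b, move L, go to s2
s2 | __[b]bb_   read b → write a, move L, go to s3
s3 | _[_]abb_   read _ → write a, move R, go to s1
s1 | _a[a]bb_   read a → write c, move R, go to s2
s2 | _ac[b]b_   read b → write a, move L, go to s3
s3 | _a[c]ab_   read c → write _, move R, go to s3
s3 | _a_[a]b_   read a → write b, move L, go to s2
s2 | _a[_]bb_   read _ → write b, move L, go to s2
s2 | _[a]bbb_   read a → write b, move L, go to s3
s3 | [_]bbbb_   read _ → write a, move R, go to s1
s1 | a[b]bbb_   read b → write b, move R, go to s1
s1 | ab[b]bb_   read b → write b, move R, go to s1
s1 | abb[b]b_   read b → write b, move R, go to s1
s1 | abbb[b]_   read b → write b, move R, go to s1
s1 | abbbb[_]
The non-blank tape span at halt is abbbb.

abbbb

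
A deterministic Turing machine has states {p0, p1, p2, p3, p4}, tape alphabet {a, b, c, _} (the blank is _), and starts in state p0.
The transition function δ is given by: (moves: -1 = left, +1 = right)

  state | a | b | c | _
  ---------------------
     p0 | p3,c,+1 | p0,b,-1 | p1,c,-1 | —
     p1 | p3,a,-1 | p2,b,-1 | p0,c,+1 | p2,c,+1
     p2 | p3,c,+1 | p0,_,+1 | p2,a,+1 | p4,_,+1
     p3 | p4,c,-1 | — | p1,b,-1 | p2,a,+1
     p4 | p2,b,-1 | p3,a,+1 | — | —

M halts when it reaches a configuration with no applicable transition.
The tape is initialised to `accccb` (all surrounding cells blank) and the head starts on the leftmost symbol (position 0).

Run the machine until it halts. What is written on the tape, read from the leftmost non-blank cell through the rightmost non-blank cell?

p0 | _[a]ccccb_   read a → write c, move +1, go to p3
p3 | _c[c]cccb_   read c → write b, move -1, go to p1
p1 | _[c]bcccb_   read c → write c, move +1, go to p0
p0 | _c[b]cccb_   read b → write b, move -1, go to p0
p0 | _[c]bcccb_   read c → write c, move -1, go to p1
p1 | [_]cbcccb_   read _ → write c, move +1, go to p2
p2 | c[c]bcccb_   read c → write a, move +1, go to p2
p2 | ca[b]cccb_   read b → write _, move +1, go to p0
p0 | ca_[c]ccb_   read c → write c, move -1, go to p1
p1 | ca[_]cccb_   read _ → write c, move +1, go to p2
p2 | cac[c]ccb_   read c → write a, move +1, go to p2
p2 | caca[c]cb_   read c → write a, move +1, go to p2
p2 | cacaa[c]b_   read c → write a, move +1, go to p2
p2 | cacaaa[b]_   read b → write _, move +1, go to p0
p0 | cacaaa_[_]
The non-blank tape span at halt is cacaaa.

cacaaa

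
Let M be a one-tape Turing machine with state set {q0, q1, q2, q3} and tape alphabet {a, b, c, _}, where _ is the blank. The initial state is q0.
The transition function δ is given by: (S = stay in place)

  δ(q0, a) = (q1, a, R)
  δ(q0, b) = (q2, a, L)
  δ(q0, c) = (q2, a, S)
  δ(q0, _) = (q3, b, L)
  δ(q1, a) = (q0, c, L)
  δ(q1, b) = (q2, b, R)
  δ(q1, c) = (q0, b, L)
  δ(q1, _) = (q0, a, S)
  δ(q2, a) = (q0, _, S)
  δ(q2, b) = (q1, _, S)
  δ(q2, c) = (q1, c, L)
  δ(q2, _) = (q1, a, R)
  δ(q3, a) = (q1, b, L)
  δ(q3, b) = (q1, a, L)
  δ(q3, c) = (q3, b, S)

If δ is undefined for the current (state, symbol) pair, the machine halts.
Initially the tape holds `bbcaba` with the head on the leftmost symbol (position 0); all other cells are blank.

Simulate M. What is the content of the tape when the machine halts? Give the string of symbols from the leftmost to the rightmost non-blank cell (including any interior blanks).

bacabba

q0 | __[b]bcaba   read b → write a, move L, go to q2
q2 | _[_]abcaba   read _ → write a, move R, go to q1
q1 | _a[a]bcaba   read a → write c, move L, go to q0
q0 | _[a]cbcaba   read a → write a, move R, go to q1
q1 | _a[c]bcaba   read c → write b, move L, go to q0
q0 | _[a]bbcaba   read a → write a, move R, go to q1
q1 | _a[b]bcaba   read b → write b, move R, go to q2
q2 | _ab[b]caba   read b → write _, move S, go to q1
q1 | _ab[_]caba   read _ → write a, move S, go to q0
q0 | _ab[a]caba   read a → write a, move R, go to q1
q1 | _aba[c]aba   read c → write b, move L, go to q0
q0 | _ab[a]baba   read a → write a, move R, go to q1
q1 | _aba[b]aba   read b → write b, move R, go to q2
q2 | _abab[a]ba   read a → write _, move S, go to q0
q0 | _abab[_]ba   read _ → write b, move L, go to q3
q3 | _aba[b]bba   read b → write a, move L, go to q1
q1 | _ab[a]abba   read a → write c, move L, go to q0
q0 | _a[b]cabba   read b → write a, move L, go to q2
q2 | _[a]acabba   read a → write _, move S, go to q0
q0 | _[_]acabba   read _ → write b, move L, go to q3
q3 | [_]bacabba
The non-blank tape span at halt is bacabba.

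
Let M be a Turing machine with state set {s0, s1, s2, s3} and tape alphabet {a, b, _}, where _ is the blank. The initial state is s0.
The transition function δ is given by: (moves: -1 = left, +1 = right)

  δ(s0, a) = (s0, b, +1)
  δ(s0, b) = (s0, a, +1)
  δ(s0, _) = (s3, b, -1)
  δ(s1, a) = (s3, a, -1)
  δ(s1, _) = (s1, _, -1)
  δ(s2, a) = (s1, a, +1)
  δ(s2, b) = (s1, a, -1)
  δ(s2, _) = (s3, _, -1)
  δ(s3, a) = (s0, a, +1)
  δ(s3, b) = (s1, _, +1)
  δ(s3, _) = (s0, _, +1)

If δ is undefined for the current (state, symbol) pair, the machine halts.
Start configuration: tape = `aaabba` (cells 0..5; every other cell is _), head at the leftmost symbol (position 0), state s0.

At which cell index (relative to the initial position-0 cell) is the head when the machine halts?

state=s0 head=0 tape=[a]aabba_   (s0,a)→(s0,b,+1)
state=s0 head=1 tape=b[a]abba_   (s0,a)→(s0,b,+1)
state=s0 head=2 tape=bb[a]bba_   (s0,a)→(s0,b,+1)
state=s0 head=3 tape=bbb[b]ba_   (s0,b)→(s0,a,+1)
state=s0 head=4 tape=bbba[b]a_   (s0,b)→(s0,a,+1)
state=s0 head=5 tape=bbbaa[a]_   (s0,a)→(s0,b,+1)
state=s0 head=6 tape=bbbaab[_]   (s0,_)→(s3,b,-1)
state=s3 head=5 tape=bbbaa[b]b   (s3,b)→(s1,_,+1)
state=s1 head=6 tape=bbbaa_[b]
At halt the head is at cell 6.

6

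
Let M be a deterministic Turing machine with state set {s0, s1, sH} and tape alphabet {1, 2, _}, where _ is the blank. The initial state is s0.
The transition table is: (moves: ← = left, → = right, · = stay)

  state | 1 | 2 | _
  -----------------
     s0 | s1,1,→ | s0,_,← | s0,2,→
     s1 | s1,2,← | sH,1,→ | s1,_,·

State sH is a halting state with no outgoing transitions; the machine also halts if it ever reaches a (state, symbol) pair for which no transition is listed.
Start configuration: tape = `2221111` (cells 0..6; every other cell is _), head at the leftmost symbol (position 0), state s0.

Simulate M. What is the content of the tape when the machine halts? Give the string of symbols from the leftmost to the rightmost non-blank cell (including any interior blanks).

s0 | ___[2]221111   read 2 → write _, move ←, go to s0
s0 | __[_]_221111   read _ → write 2, move →, go to s0
s0 | __2[_]221111   read _ → write 2, move →, go to s0
s0 | __22[2]21111   read 2 → write _, move ←, go to s0
s0 | __2[2]_21111   read 2 → write _, move ←, go to s0
s0 | __[2]__21111   read 2 → write _, move ←, go to s0
s0 | _[_]___21111   read _ → write 2, move →, go to s0
s0 | _2[_]__21111   read _ → write 2, move →, go to s0
s0 | _22[_]_21111   read _ → write 2, move →, go to s0
s0 | _222[_]21111   read _ → write 2, move →, go to s0
s0 | _2222[2]1111   read 2 → write _, move ←, go to s0
s0 | _222[2]_1111   read 2 → write _, move ←, go to s0
s0 | _22[2]__1111   read 2 → write _, move ←, go to s0
s0 | _2[2]___1111   read 2 → write _, move ←, go to s0
s0 | _[2]____1111   read 2 → write _, move ←, go to s0
s0 | [_]_____1111   read _ → write 2, move →, go to s0
s0 | 2[_]____1111   read _ → write 2, move →, go to s0
s0 | 22[_]___1111   read _ → write 2, move →, go to s0
s0 | 222[_]__1111   read _ → write 2, move →, go to s0
s0 | 2222[_]_1111   read _ → write 2, move →, go to s0
s0 | 22222[_]1111   read _ → write 2, move →, go to s0
s0 | 222222[1]111   read 1 → write 1, move →, go to s1
s1 | 2222221[1]11   read 1 → write 2, move ←, go to s1
s1 | 222222[1]211   read 1 → write 2, move ←, go to s1
s1 | 22222[2]2211   read 2 → write 1, move →, go to sH
sH | 222221[2]211
The non-blank tape span at halt is 2222212211.

2222212211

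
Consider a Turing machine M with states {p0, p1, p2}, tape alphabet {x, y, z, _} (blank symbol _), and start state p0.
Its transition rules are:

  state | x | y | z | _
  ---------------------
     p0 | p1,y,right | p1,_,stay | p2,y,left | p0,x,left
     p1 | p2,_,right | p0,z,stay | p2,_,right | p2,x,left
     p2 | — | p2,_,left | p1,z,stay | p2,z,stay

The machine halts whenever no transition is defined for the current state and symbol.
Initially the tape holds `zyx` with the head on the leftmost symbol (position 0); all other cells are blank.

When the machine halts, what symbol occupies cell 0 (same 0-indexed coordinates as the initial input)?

_

p0 | _[z]yx   read z → write y, move left, go to p2
p2 | [_]yyx   read _ → write z, move stay, go to p2
p2 | [z]yyx   read z → write z, move stay, go to p1
p1 | [z]yyx   read z → write _, move right, go to p2
p2 | _[y]yx   read y → write _, move left, go to p2
p2 | [_]_yx   read _ → write z, move stay, go to p2
p2 | [z]_yx   read z → write z, move stay, go to p1
p1 | [z]_yx   read z → write _, move right, go to p2
p2 | _[_]yx   read _ → write z, move stay, go to p2
p2 | _[z]yx   read z → write z, move stay, go to p1
p1 | _[z]yx   read z → write _, move right, go to p2
p2 | __[y]x   read y → write _, move left, go to p2
p2 | _[_]_x   read _ → write z, move stay, go to p2
p2 | _[z]_x   read z → write z, move stay, go to p1
p1 | _[z]_x   read z → write _, move right, go to p2
p2 | __[_]x   read _ → write z, move stay, go to p2
p2 | __[z]x   read z → write z, move stay, go to p1
p1 | __[z]x   read z → write _, move right, go to p2
p2 | ___[x]
Cell 0 holds _ when M halts.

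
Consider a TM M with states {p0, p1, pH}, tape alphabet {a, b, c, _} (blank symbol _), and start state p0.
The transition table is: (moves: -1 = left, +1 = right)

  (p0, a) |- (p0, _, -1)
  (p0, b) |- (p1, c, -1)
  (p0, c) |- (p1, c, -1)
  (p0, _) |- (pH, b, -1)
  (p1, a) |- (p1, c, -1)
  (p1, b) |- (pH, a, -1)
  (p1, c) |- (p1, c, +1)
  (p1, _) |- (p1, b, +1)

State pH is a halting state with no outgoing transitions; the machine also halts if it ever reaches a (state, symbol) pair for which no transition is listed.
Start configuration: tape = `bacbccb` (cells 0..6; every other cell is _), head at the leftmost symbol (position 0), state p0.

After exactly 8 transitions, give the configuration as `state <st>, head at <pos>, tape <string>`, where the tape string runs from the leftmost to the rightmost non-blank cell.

state pH, head at 2, tape bcccaccb

p0 | _[b]acbccb   read b → write c, move -1, go to p1
p1 | [_]cacbccb   read _ → write b, move +1, go to p1
p1 | b[c]acbccb   read c → write c, move +1, go to p1
p1 | bc[a]cbccb   read a → write c, move -1, go to p1
p1 | b[c]ccbccb   read c → write c, move +1, go to p1
p1 | bc[c]cbccb   read c → write c, move +1, go to p1
p1 | bcc[c]bccb   read c → write c, move +1, go to p1
p1 | bccc[b]ccb   read b → write a, move -1, go to pH
pH | bcc[c]accb
After 8 steps: state pH, head at 2, tape bcccaccb.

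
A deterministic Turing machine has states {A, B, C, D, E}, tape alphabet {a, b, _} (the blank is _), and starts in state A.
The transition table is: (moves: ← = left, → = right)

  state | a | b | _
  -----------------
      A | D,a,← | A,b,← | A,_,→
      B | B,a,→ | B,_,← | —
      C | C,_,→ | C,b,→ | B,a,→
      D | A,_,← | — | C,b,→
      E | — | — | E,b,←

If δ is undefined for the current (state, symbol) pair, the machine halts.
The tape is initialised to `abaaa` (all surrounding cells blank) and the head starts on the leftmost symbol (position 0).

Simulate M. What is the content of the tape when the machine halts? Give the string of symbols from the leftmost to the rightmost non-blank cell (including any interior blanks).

b_b___a

A | _[a]baaa__   read a → write a, move ←, go to D
D | [_]abaaa__   read _ → write b, move →, go to C
C | b[a]baaa__   read a → write _, move →, go to C
C | b_[b]aaa__   read b → write b, move →, go to C
C | b_b[a]aa__   read a → write _, move →, go to C
C | b_b_[a]a__   read a → write _, move →, go to C
C | b_b__[a]__   read a → write _, move →, go to C
C | b_b___[_]_   read _ → write a, move →, go to B
B | b_b___a[_]
The non-blank tape span at halt is b_b___a.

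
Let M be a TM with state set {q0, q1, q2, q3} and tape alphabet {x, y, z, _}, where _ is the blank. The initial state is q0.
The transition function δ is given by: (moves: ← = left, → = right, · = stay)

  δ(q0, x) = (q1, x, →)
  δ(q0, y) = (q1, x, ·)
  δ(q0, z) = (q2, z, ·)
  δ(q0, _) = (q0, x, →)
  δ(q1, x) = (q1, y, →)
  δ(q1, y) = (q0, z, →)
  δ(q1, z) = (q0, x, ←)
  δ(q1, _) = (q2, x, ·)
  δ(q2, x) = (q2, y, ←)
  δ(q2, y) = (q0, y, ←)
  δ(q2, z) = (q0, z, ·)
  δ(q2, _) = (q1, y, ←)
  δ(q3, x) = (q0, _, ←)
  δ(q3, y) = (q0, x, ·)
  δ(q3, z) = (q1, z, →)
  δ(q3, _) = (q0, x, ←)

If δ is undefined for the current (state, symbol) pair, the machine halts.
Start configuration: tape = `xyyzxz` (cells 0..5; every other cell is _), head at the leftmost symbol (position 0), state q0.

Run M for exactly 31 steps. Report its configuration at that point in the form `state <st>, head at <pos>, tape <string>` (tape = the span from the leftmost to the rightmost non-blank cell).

state=q0 head=0 tape=[x]yyzxz__   (q0,x)→(q1,x,→)
state=q1 head=1 tape=x[y]yzxz__   (q1,y)→(q0,z,→)
state=q0 head=2 tape=xz[y]zxz__   (q0,y)→(q1,x,·)
state=q1 head=2 tape=xz[x]zxz__   (q1,x)→(q1,y,→)
state=q1 head=3 tape=xzy[z]xz__   (q1,z)→(q0,x,←)
state=q0 head=2 tape=xz[y]xxz__   (q0,y)→(q1,x,·)
state=q1 head=2 tape=xz[x]xxz__   (q1,x)→(q1,y,→)
state=q1 head=3 tape=xzy[x]xz__   (q1,x)→(q1,y,→)
state=q1 head=4 tape=xzyy[x]z__   (q1,x)→(q1,y,→)
state=q1 head=5 tape=xzyyy[z]__   (q1,z)→(q0,x,←)
state=q0 head=4 tape=xzyy[y]x__   (q0,y)→(q1,x,·)
state=q1 head=4 tape=xzyy[x]x__   (q1,x)→(q1,y,→)
state=q1 head=5 tape=xzyyy[x]__   (q1,x)→(q1,y,→)
state=q1 head=6 tape=xzyyyy[_]_   (q1,_)→(q2,x,·)
state=q2 head=6 tape=xzyyyy[x]_   (q2,x)→(q2,y,←)
state=q2 head=5 tape=xzyyy[y]y_   (q2,y)→(q0,y,←)
state=q0 head=4 tape=xzyy[y]yy_   (q0,y)→(q1,x,·)
state=q1 head=4 tape=xzyy[x]yy_   (q1,x)→(q1,y,→)
state=q1 head=5 tape=xzyyy[y]y_   (q1,y)→(q0,z,→)
state=q0 head=6 tape=xzyyyz[y]_   (q0,y)→(q1,x,·)
state=q1 head=6 tape=xzyyyz[x]_   (q1,x)→(q1,y,→)
state=q1 head=7 tape=xzyyyzy[_]   (q1,_)→(q2,x,·)
state=q2 head=7 tape=xzyyyzy[x]   (q2,x)→(q2,y,←)
state=q2 head=6 tape=xzyyyz[y]y   (q2,y)→(q0,y,←)
state=q0 head=5 tape=xzyyy[z]yy   (q0,z)→(q2,z,·)
state=q2 head=5 tape=xzyyy[z]yy   (q2,z)→(q0,z,·)
state=q0 head=5 tape=xzyyy[z]yy   (q0,z)→(q2,z,·)
state=q2 head=5 tape=xzyyy[z]yy   (q2,z)→(q0,z,·)
state=q0 head=5 tape=xzyyy[z]yy   (q0,z)→(q2,z,·)
state=q2 head=5 tape=xzyyy[z]yy   (q2,z)→(q0,z,·)
state=q0 head=5 tape=xzyyy[z]yy   (q0,z)→(q2,z,·)
state=q2 head=5 tape=xzyyy[z]yy
After 31 steps: state q2, head at 5, tape xzyyyzyy.

state q2, head at 5, tape xzyyyzyy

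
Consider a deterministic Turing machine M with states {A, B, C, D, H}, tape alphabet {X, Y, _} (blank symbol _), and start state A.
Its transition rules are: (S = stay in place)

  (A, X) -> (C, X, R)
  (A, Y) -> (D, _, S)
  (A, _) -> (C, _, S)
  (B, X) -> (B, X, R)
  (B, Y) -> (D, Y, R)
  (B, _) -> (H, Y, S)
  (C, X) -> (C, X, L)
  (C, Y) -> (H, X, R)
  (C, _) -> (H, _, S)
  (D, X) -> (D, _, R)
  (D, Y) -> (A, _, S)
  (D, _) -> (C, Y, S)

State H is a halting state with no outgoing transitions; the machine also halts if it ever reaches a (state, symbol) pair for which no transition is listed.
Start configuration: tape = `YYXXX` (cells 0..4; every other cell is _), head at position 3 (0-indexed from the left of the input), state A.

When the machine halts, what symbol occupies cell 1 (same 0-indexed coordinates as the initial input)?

X

state=A head=3 tape=YYX[X]X   (A,X)→(C,X,R)
state=C head=4 tape=YYXX[X]   (C,X)→(C,X,L)
state=C head=3 tape=YYX[X]X   (C,X)→(C,X,L)
state=C head=2 tape=YY[X]XX   (C,X)→(C,X,L)
state=C head=1 tape=Y[Y]XXX   (C,Y)→(H,X,R)
state=H head=2 tape=YX[X]XX
Cell 1 holds X when M halts.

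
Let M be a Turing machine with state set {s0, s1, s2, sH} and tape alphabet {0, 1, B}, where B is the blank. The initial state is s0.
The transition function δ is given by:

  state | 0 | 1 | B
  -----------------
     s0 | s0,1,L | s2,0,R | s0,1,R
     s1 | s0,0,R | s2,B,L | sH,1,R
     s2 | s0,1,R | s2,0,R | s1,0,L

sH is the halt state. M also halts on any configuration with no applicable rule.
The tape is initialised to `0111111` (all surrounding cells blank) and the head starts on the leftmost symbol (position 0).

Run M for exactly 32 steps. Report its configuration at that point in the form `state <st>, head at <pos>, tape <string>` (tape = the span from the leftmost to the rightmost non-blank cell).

state s0, head at 6, tape 0000000011

s0 | B[0]111111BB   read 0 → write 1, move L, go to s0
s0 | [B]1111111BB   read B → write 1, move R, go to s0
s0 | 1[1]111111BB   read 1 → write 0, move R, go to s2
s2 | 10[1]11111BB   read 1 → write 0, move R, go to s2
s2 | 100[1]1111BB   read 1 → write 0, move R, go to s2
s2 | 1000[1]111BB   read 1 → write 0, move R, go to s2
s2 | 10000[1]11BB   read 1 → write 0, move R, go to s2
s2 | 100000[1]1BB   read 1 → write 0, move R, go to s2
s2 | 1000000[1]BB   read 1 → write 0, move R, go to s2
s2 | 10000000[B]B   read B → write 0, move L, go to s1
s1 | 1000000[0]0B   read 0 → write 0, move R, go to s0
s0 | 10000000[0]B   read 0 → write 1, move L, go to s0
s0 | 1000000[0]1B   read 0 → write 1, move L, go to s0
s0 | 100000[0]11B   read 0 → write 1, move L, go to s0
s0 | 10000[0]111B   read 0 → write 1, move L, go to s0
s0 | 1000[0]1111B   read 0 → write 1, move L, go to s0
s0 | 100[0]11111B   read 0 → write 1, move L, go to s0
s0 | 10[0]111111B   read 0 → write 1, move L, go to s0
s0 | 1[0]1111111B   read 0 → write 1, move L, go to s0
s0 | [1]11111111B   read 1 → write 0, move R, go to s2
s2 | 0[1]1111111B   read 1 → write 0, move R, go to s2
s2 | 00[1]111111B   read 1 → write 0, move R, go to s2
s2 | 000[1]11111B   read 1 → write 0, move R, go to s2
s2 | 0000[1]1111B   read 1 → write 0, move R, go to s2
s2 | 00000[1]111B   read 1 → write 0, move R, go to s2
s2 | 000000[1]11B   read 1 → write 0, move R, go to s2
s2 | 0000000[1]1B   read 1 → write 0, move R, go to s2
s2 | 00000000[1]B   read 1 → write 0, move R, go to s2
s2 | 000000000[B]   read B → write 0, move L, go to s1
s1 | 00000000[0]0   read 0 → write 0, move R, go to s0
s0 | 000000000[0]   read 0 → write 1, move L, go to s0
s0 | 00000000[0]1   read 0 → write 1, move L, go to s0
s0 | 0000000[0]11
After 32 steps: state s0, head at 6, tape 0000000011.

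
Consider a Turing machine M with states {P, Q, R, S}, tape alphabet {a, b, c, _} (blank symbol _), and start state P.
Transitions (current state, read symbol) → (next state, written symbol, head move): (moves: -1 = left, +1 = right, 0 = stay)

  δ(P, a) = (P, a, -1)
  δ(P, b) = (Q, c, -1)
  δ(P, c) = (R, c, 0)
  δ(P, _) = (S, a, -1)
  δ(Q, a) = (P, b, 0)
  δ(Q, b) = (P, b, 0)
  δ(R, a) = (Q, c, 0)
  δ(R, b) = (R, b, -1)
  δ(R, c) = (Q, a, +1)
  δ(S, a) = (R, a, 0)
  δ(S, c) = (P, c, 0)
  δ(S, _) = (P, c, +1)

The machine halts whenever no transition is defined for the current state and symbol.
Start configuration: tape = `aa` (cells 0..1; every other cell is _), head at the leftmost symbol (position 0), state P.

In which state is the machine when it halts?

state=P head=0 tape=___[a]a   (P,a)→(P,a,-1)
state=P head=-1 tape=__[_]aa   (P,_)→(S,a,-1)
state=S head=-2 tape=_[_]aaa   (S,_)→(P,c,+1)
state=P head=-1 tape=_c[a]aa   (P,a)→(P,a,-1)
state=P head=-2 tape=_[c]aaa   (P,c)→(R,c,0)
state=R head=-2 tape=_[c]aaa   (R,c)→(Q,a,+1)
state=Q head=-1 tape=_a[a]aa   (Q,a)→(P,b,0)
state=P head=-1 tape=_a[b]aa   (P,b)→(Q,c,-1)
state=Q head=-2 tape=_[a]caa   (Q,a)→(P,b,0)
state=P head=-2 tape=_[b]caa   (P,b)→(Q,c,-1)
state=Q head=-3 tape=[_]ccaa
No transition is defined for (Q, _); M halts in state Q.

Q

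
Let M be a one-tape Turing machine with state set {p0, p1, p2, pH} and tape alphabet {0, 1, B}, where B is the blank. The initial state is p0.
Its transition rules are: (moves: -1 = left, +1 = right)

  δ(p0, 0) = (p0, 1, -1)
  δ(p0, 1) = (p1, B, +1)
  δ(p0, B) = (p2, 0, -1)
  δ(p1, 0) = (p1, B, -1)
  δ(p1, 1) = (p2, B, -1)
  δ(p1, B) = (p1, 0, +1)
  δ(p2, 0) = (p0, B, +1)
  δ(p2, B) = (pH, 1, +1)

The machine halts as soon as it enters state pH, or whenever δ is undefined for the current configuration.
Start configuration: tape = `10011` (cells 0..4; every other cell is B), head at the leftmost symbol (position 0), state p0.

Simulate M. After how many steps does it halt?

15

state=p0 head=0 tape=B[1]0011   (p0,1)→(p1,B,+1)
state=p1 head=1 tape=BB[0]011   (p1,0)→(p1,B,-1)
state=p1 head=0 tape=B[B]B011   (p1,B)→(p1,0,+1)
state=p1 head=1 tape=B0[B]011   (p1,B)→(p1,0,+1)
state=p1 head=2 tape=B00[0]11   (p1,0)→(p1,B,-1)
state=p1 head=1 tape=B0[0]B11   (p1,0)→(p1,B,-1)
state=p1 head=0 tape=B[0]BB11   (p1,0)→(p1,B,-1)
state=p1 head=-1 tape=[B]BBB11   (p1,B)→(p1,0,+1)
state=p1 head=0 tape=0[B]BB11   (p1,B)→(p1,0,+1)
state=p1 head=1 tape=00[B]B11   (p1,B)→(p1,0,+1)
state=p1 head=2 tape=000[B]11   (p1,B)→(p1,0,+1)
state=p1 head=3 tape=0000[1]1   (p1,1)→(p2,B,-1)
state=p2 head=2 tape=000[0]B1   (p2,0)→(p0,B,+1)
state=p0 head=3 tape=000B[B]1   (p0,B)→(p2,0,-1)
state=p2 head=2 tape=000[B]01   (p2,B)→(pH,1,+1)
state=pH head=3 tape=0001[0]1
M halts after 15 transitions.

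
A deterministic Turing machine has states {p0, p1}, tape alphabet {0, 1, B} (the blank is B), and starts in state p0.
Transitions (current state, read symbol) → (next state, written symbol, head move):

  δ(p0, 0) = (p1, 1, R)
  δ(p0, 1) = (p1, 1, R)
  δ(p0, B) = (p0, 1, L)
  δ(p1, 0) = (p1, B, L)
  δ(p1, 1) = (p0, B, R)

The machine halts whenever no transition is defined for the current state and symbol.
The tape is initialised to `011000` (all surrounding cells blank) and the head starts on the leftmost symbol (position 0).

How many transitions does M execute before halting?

27

p0 | [0]11000BB   read 0 → write 1, move R, go to p1
p1 | 1[1]1000BB   read 1 → write B, move R, go to p0
p0 | 1B[1]000BB   read 1 → write 1, move R, go to p1
p1 | 1B1[0]00BB   read 0 → write B, move L, go to p1
p1 | 1B[1]B00BB   read 1 → write B, move R, go to p0
p0 | 1BB[B]00BB   read B → write 1, move L, go to p0
p0 | 1B[B]100BB   read B → write 1, move L, go to p0
p0 | 1[B]1100BB   read B → write 1, move L, go to p0
p0 | [1]11100BB   read 1 → write 1, move R, go to p1
p1 | 1[1]1100BB   read 1 → write B, move R, go to p0
p0 | 1B[1]100BB   read 1 → write 1, move R, go to p1
p1 | 1B1[1]00BB   read 1 → write B, move R, go to p0
p0 | 1B1B[0]0BB   read 0 → write 1, move R, go to p1
p1 | 1B1B1[0]BB   read 0 → write B, move L, go to p1
p1 | 1B1B[1]BBB   read 1 → write B, move R, go to p0
p0 | 1B1BB[B]BB   read B → write 1, move L, go to p0
p0 | 1B1B[B]1BB   read B → write 1, move L, go to p0
p0 | 1B1[B]11BB   read B → write 1, move L, go to p0
p0 | 1B[1]111BB   read 1 → write 1, move R, go to p1
p1 | 1B1[1]11BB   read 1 → write B, move R, go to p0
p0 | 1B1B[1]1BB   read 1 → write 1, move R, go to p1
p1 | 1B1B1[1]BB   read 1 → write B, move R, go to p0
p0 | 1B1B1B[B]B   read B → write 1, move L, go to p0
p0 | 1B1B1[B]1B   read B → write 1, move L, go to p0
p0 | 1B1B[1]11B   read 1 → write 1, move R, go to p1
p1 | 1B1B1[1]1B   read 1 → write B, move R, go to p0
p0 | 1B1B1B[1]B   read 1 → write 1, move R, go to p1
p1 | 1B1B1B1[B]
M halts after 27 transitions.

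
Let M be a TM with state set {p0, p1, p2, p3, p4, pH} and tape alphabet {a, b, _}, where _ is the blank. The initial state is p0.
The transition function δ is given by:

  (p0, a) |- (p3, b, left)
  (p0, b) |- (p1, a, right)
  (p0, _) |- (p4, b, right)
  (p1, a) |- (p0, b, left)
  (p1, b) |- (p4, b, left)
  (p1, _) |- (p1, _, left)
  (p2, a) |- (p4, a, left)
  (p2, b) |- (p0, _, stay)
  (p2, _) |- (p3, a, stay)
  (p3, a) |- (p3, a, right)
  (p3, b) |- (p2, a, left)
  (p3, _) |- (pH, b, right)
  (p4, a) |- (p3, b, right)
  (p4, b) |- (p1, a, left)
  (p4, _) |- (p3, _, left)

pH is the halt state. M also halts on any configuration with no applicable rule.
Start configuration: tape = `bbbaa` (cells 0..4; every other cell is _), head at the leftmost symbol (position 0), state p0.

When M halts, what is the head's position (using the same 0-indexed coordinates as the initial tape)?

6

p0 | [b]bbaa__   read b → write a, move right, go to p1
p1 | a[b]baa__   read b → write b, move left, go to p4
p4 | [a]bbaa__   read a → write b, move right, go to p3
p3 | b[b]baa__   read b → write a, move left, go to p2
p2 | [b]abaa__   read b → write _, move stay, go to p0
p0 | [_]abaa__   read _ → write b, move right, go to p4
p4 | b[a]baa__   read a → write b, move right, go to p3
p3 | bb[b]aa__   read b → write a, move left, go to p2
p2 | b[b]aaa__   read b → write _, move stay, go to p0
p0 | b[_]aaa__   read _ → write b, move right, go to p4
p4 | bb[a]aa__   read a → write b, move right, go to p3
p3 | bbb[a]a__   read a → write a, move right, go to p3
p3 | bbba[a]__   read a → write a, move right, go to p3
p3 | bbbaa[_]_   read _ → write b, move right, go to pH
pH | bbbaab[_]
At halt the head is at cell 6.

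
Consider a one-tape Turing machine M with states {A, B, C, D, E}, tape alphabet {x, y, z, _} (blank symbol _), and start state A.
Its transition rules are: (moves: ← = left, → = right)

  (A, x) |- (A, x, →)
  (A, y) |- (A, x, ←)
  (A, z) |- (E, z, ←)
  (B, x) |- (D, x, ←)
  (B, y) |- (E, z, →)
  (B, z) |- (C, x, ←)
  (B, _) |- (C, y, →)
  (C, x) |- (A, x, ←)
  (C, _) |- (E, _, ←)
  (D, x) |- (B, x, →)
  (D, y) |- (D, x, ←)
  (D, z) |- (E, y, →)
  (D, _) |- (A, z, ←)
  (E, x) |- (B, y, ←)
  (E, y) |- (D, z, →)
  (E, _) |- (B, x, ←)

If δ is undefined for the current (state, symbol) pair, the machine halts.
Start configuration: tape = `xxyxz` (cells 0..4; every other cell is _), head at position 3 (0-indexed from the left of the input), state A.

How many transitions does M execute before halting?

10

state=A head=3 tape=xxy[x]z_   (A,x)→(A,x,→)
state=A head=4 tape=xxyx[z]_   (A,z)→(E,z,←)
state=E head=3 tape=xxy[x]z_   (E,x)→(B,y,←)
state=B head=2 tape=xx[y]yz_   (B,y)→(E,z,→)
state=E head=3 tape=xxz[y]z_   (E,y)→(D,z,→)
state=D head=4 tape=xxzz[z]_   (D,z)→(E,y,→)
state=E head=5 tape=xxzzy[_]   (E,_)→(B,x,←)
state=B head=4 tape=xxzz[y]x   (B,y)→(E,z,→)
state=E head=5 tape=xxzzz[x]   (E,x)→(B,y,←)
state=B head=4 tape=xxzz[z]y   (B,z)→(C,x,←)
state=C head=3 tape=xxz[z]xy
M halts after 10 transitions.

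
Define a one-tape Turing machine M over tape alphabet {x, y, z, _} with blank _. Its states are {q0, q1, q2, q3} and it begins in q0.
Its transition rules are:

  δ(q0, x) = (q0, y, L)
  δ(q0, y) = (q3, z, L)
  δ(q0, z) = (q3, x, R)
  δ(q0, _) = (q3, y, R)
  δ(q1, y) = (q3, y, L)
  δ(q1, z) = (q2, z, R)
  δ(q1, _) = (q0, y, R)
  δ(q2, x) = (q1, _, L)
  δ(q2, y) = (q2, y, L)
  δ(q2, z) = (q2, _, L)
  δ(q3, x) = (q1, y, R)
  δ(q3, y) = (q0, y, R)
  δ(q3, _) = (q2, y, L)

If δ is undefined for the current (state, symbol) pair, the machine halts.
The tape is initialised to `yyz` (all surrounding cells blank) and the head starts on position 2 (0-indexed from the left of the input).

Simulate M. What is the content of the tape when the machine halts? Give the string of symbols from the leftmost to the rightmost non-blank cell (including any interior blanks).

yy_yy

state=q0 head=2 tape=__yy[z]_   (q0,z)→(q3,x,R)
state=q3 head=3 tape=__yyx[_]   (q3,_)→(q2,y,L)
state=q2 head=2 tape=__yy[x]y   (q2,x)→(q1,_,L)
state=q1 head=1 tape=__y[y]_y   (q1,y)→(q3,y,L)
state=q3 head=0 tape=__[y]y_y   (q3,y)→(q0,y,R)
state=q0 head=1 tape=__y[y]_y   (q0,y)→(q3,z,L)
state=q3 head=0 tape=__[y]z_y   (q3,y)→(q0,y,R)
state=q0 head=1 tape=__y[z]_y   (q0,z)→(q3,x,R)
state=q3 head=2 tape=__yx[_]y   (q3,_)→(q2,y,L)
state=q2 head=1 tape=__y[x]yy   (q2,x)→(q1,_,L)
state=q1 head=0 tape=__[y]_yy   (q1,y)→(q3,y,L)
state=q3 head=-1 tape=_[_]y_yy   (q3,_)→(q2,y,L)
state=q2 head=-2 tape=[_]yy_yy
The non-blank tape span at halt is yy_yy.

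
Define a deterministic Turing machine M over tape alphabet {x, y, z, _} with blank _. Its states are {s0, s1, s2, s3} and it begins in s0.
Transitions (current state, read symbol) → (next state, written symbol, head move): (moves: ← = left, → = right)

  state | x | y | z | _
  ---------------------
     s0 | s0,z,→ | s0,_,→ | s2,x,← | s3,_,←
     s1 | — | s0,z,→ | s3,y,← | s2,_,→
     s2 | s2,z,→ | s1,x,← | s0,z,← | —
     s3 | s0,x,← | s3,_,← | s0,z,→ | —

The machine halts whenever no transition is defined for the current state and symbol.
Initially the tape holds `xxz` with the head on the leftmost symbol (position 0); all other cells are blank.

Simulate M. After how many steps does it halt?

state=s0 head=0 tape=_[x]xz   (s0,x)→(s0,z,→)
state=s0 head=1 tape=_z[x]z   (s0,x)→(s0,z,→)
state=s0 head=2 tape=_zz[z]   (s0,z)→(s2,x,←)
state=s2 head=1 tape=_z[z]x   (s2,z)→(s0,z,←)
state=s0 head=0 tape=_[z]zx   (s0,z)→(s2,x,←)
state=s2 head=-1 tape=[_]xzx
M halts after 5 transitions.

5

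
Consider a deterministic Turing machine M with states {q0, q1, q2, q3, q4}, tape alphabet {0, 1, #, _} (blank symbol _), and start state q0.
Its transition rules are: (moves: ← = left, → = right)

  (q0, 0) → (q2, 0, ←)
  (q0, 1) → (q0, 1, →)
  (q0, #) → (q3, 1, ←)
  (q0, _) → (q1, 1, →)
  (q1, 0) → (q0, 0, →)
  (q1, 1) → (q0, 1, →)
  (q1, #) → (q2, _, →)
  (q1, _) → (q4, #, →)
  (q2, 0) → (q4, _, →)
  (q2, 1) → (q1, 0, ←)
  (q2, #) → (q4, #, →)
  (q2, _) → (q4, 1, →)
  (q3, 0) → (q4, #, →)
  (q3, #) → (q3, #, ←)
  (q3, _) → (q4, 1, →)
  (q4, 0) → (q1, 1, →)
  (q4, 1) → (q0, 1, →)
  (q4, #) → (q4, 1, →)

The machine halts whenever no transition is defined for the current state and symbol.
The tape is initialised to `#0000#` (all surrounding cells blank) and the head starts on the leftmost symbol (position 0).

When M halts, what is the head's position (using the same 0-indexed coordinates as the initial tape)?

state=q0 head=0 tape=__[#]0000#___   (q0,#)→(q3,1,←)
state=q3 head=-1 tape=_[_]10000#___   (q3,_)→(q4,1,→)
state=q4 head=0 tape=_1[1]0000#___   (q4,1)→(q0,1,→)
state=q0 head=1 tape=_11[0]000#___   (q0,0)→(q2,0,←)
state=q2 head=0 tape=_1[1]0000#___   (q2,1)→(q1,0,←)
state=q1 head=-1 tape=_[1]00000#___   (q1,1)→(q0,1,→)
state=q0 head=0 tape=_1[0]0000#___   (q0,0)→(q2,0,←)
state=q2 head=-1 tape=_[1]00000#___   (q2,1)→(q1,0,←)
state=q1 head=-2 tape=[_]000000#___   (q1,_)→(q4,#,→)
state=q4 head=-1 tape=#[0]00000#___   (q4,0)→(q1,1,→)
state=q1 head=0 tape=#1[0]0000#___   (q1,0)→(q0,0,→)
state=q0 head=1 tape=#10[0]000#___   (q0,0)→(q2,0,←)
state=q2 head=0 tape=#1[0]0000#___   (q2,0)→(q4,_,→)
state=q4 head=1 tape=#1_[0]000#___   (q4,0)→(q1,1,→)
state=q1 head=2 tape=#1_1[0]00#___   (q1,0)→(q0,0,→)
state=q0 head=3 tape=#1_10[0]0#___   (q0,0)→(q2,0,←)
state=q2 head=2 tape=#1_1[0]00#___   (q2,0)→(q4,_,→)
state=q4 head=3 tape=#1_1_[0]0#___   (q4,0)→(q1,1,→)
state=q1 head=4 tape=#1_1_1[0]#___   (q1,0)→(q0,0,→)
state=q0 head=5 tape=#1_1_10[#]___   (q0,#)→(q3,1,←)
state=q3 head=4 tape=#1_1_1[0]1___   (q3,0)→(q4,#,→)
state=q4 head=5 tape=#1_1_1#[1]___   (q4,1)→(q0,1,→)
state=q0 head=6 tape=#1_1_1#1[_]__   (q0,_)→(q1,1,→)
state=q1 head=7 tape=#1_1_1#11[_]_   (q1,_)→(q4,#,→)
state=q4 head=8 tape=#1_1_1#11#[_]
At halt the head is at cell 8.

8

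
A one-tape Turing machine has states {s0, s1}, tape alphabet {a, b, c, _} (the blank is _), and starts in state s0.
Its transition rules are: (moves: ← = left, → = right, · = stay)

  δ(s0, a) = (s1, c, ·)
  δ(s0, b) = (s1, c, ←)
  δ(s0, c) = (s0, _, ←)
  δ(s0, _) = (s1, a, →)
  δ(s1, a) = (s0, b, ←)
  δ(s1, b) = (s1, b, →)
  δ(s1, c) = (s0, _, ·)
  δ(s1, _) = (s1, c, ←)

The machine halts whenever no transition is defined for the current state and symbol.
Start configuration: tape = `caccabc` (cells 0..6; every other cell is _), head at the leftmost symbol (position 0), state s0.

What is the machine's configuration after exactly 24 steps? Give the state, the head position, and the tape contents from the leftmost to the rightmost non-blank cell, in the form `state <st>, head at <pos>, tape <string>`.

s0 | __[c]accabc   read c → write _, move ←, go to s0
s0 | _[_]_accabc   read _ → write a, move →, go to s1
s1 | _a[_]accabc   read _ → write c, move ←, go to s1
s1 | _[a]caccabc   read a → write b, move ←, go to s0
s0 | [_]bcaccabc   read _ → write a, move →, go to s1
s1 | a[b]caccabc   read b → write b, move →, go to s1
s1 | ab[c]accabc   read c → write _, move ·, go to s0
s0 | ab[_]accabc   read _ → write a, move →, go to s1
s1 | aba[a]ccabc   read a → write b, move ←, go to s0
s0 | ab[a]bccabc   read a → write c, move ·, go to s1
s1 | ab[c]bccabc   read c → write _, move ·, go to s0
s0 | ab[_]bccabc   read _ → write a, move →, go to s1
s1 | aba[b]ccabc   read b → write b, move →, go to s1
s1 | abab[c]cabc   read c → write _, move ·, go to s0
s0 | abab[_]cabc   read _ → write a, move →, go to s1
s1 | ababa[c]abc   read c → write _, move ·, go to s0
s0 | ababa[_]abc   read _ → write a, move →, go to s1
s1 | ababaa[a]bc   read a → write b, move ←, go to s0
s0 | ababa[a]bbc   read a → write c, move ·, go to s1
s1 | ababa[c]bbc   read c → write _, move ·, go to s0
s0 | ababa[_]bbc   read _ → write a, move →, go to s1
s1 | ababaa[b]bc   read b → write b, move →, go to s1
s1 | ababaab[b]c   read b → write b, move →, go to s1
s1 | ababaabb[c]   read c → write _, move ·, go to s0
s0 | ababaabb[_]
After 24 steps: state s0, head at 6, tape ababaabb.

state s0, head at 6, tape ababaabb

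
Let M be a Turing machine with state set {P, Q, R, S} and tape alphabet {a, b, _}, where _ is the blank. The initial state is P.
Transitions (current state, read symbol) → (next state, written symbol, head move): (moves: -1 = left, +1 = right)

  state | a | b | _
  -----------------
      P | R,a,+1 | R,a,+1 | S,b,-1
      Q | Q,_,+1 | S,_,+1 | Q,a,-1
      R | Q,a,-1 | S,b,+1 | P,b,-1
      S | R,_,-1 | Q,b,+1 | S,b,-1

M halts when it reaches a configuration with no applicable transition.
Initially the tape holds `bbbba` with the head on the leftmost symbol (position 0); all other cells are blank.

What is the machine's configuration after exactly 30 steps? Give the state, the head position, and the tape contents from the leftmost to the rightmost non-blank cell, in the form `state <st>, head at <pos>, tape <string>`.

state Q, head at 4, tape ababbb

state=P head=0 tape=[b]bbba__   (P,b)→(R,a,+1)
state=R head=1 tape=a[b]bba__   (R,b)→(S,b,+1)
state=S head=2 tape=ab[b]ba__   (S,b)→(Q,b,+1)
state=Q head=3 tape=abb[b]a__   (Q,b)→(S,_,+1)
state=S head=4 tape=abb_[a]__   (S,a)→(R,_,-1)
state=R head=3 tape=abb[_]___   (R,_)→(P,b,-1)
state=P head=2 tape=ab[b]b___   (P,b)→(R,a,+1)
state=R head=3 tape=aba[b]___   (R,b)→(S,b,+1)
state=S head=4 tape=abab[_]__   (S,_)→(S,b,-1)
state=S head=3 tape=aba[b]b__   (S,b)→(Q,b,+1)
state=Q head=4 tape=abab[b]__   (Q,b)→(S,_,+1)
state=S head=5 tape=abab_[_]_   (S,_)→(S,b,-1)
state=S head=4 tape=abab[_]b_   (S,_)→(S,b,-1)
state=S head=3 tape=aba[b]bb_   (S,b)→(Q,b,+1)
state=Q head=4 tape=abab[b]b_   (Q,b)→(S,_,+1)
state=S head=5 tape=abab_[b]_   (S,b)→(Q,b,+1)
state=Q head=6 tape=abab_b[_]   (Q,_)→(Q,a,-1)
state=Q head=5 tape=abab_[b]a   (Q,b)→(S,_,+1)
state=S head=6 tape=abab__[a]   (S,a)→(R,_,-1)
state=R head=5 tape=abab_[_]_   (R,_)→(P,b,-1)
state=P head=4 tape=abab[_]b_   (P,_)→(S,b,-1)
state=S head=3 tape=aba[b]bb_   (S,b)→(Q,b,+1)
state=Q head=4 tape=abab[b]b_   (Q,b)→(S,_,+1)
state=S head=5 tape=abab_[b]_   (S,b)→(Q,b,+1)
state=Q head=6 tape=abab_b[_]   (Q,_)→(Q,a,-1)
state=Q head=5 tape=abab_[b]a   (Q,b)→(S,_,+1)
state=S head=6 tape=abab__[a]   (S,a)→(R,_,-1)
state=R head=5 tape=abab_[_]_   (R,_)→(P,b,-1)
state=P head=4 tape=abab[_]b_   (P,_)→(S,b,-1)
state=S head=3 tape=aba[b]bb_   (S,b)→(Q,b,+1)
state=Q head=4 tape=abab[b]b_
After 30 steps: state Q, head at 4, tape ababbb.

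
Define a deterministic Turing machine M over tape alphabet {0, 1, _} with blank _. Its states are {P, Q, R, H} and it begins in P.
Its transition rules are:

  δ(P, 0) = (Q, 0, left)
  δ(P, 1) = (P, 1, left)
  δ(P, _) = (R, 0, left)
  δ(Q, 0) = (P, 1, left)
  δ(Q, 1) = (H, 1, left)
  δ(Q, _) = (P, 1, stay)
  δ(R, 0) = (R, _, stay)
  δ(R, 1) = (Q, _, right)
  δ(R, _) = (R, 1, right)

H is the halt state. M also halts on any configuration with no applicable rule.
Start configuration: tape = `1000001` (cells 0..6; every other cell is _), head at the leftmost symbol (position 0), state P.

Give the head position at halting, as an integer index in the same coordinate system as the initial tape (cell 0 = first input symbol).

-1

P | ___[1]000001   read 1 → write 1, move left, go to P
P | __[_]1000001   read _ → write 0, move left, go to R
R | _[_]01000001   read _ → write 1, move right, go to R
R | _1[0]1000001   read 0 → write _, move stay, go to R
R | _1[_]1000001   read _ → write 1, move right, go to R
R | _11[1]000001   read 1 → write _, move right, go to Q
Q | _11_[0]00001   read 0 → write 1, move left, go to P
P | _11[_]100001   read _ → write 0, move left, go to R
R | _1[1]0100001   read 1 → write _, move right, go to Q
Q | _1_[0]100001   read 0 → write 1, move left, go to P
P | _1[_]1100001   read _ → write 0, move left, go to R
R | _[1]01100001   read 1 → write _, move right, go to Q
Q | __[0]1100001   read 0 → write 1, move left, go to P
P | _[_]11100001   read _ → write 0, move left, go to R
R | [_]011100001   read _ → write 1, move right, go to R
R | 1[0]11100001   read 0 → write _, move stay, go to R
R | 1[_]11100001   read _ → write 1, move right, go to R
R | 11[1]1100001   read 1 → write _, move right, go to Q
Q | 11_[1]100001   read 1 → write 1, move left, go to H
H | 11[_]1100001
At halt the head is at cell -1.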